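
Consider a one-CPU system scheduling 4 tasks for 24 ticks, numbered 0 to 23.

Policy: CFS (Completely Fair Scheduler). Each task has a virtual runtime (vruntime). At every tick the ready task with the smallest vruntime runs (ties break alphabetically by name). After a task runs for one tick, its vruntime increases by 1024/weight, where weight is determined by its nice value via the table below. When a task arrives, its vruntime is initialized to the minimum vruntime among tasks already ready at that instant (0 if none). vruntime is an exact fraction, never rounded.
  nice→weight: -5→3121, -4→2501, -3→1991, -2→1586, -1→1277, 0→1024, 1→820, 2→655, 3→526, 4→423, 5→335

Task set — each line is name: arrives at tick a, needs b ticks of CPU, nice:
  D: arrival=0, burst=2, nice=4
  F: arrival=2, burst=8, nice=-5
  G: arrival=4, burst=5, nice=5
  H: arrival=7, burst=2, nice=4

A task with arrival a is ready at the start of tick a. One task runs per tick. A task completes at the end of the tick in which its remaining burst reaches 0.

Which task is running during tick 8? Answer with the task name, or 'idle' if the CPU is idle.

running at tick 8 = H

t=0: vr[D=0] → run D
t=1: vr[D=1024/423] → run D
t=2: vr[F=0] → run F
t=3: vr[F=1024/3121] → run F
t=4: vr[F=2048/3121 G=2048/3121] → run F
t=5: vr[F=3072/3121 G=2048/3121] → run G
t=6: vr[F=3072/3121 G=3881984/1045535] → run F
t=7: vr[F=4096/3121 G=3881984/1045535 H=4096/3121] → run F
t=8: vr[F=5120/3121 G=3881984/1045535 H=4096/3121] → run H
t=9: vr[F=5120/3121 G=3881984/1045535 H=4928512/1320183] → run F
t=10: vr[F=6144/3121 G=3881984/1045535 H=4928512/1320183] → run F
t=11: vr[F=7168/3121 G=3881984/1045535 H=4928512/1320183] → run F
t=12: vr[G=3881984/1045535 H=4928512/1320183] → run G
t=13: vr[G=7077888/1045535 H=4928512/1320183] → run H
t=14: vr[G=7077888/1045535] → run G
t=15: vr[G=10273792/1045535] → run G
t=16: vr[G=13469696/1045535] → run G
t=17: (idle)
t=18: (idle)
t=19: (idle)
t=20: (idle)
t=21: (idle)
t=22: (idle)
t=23: (idle)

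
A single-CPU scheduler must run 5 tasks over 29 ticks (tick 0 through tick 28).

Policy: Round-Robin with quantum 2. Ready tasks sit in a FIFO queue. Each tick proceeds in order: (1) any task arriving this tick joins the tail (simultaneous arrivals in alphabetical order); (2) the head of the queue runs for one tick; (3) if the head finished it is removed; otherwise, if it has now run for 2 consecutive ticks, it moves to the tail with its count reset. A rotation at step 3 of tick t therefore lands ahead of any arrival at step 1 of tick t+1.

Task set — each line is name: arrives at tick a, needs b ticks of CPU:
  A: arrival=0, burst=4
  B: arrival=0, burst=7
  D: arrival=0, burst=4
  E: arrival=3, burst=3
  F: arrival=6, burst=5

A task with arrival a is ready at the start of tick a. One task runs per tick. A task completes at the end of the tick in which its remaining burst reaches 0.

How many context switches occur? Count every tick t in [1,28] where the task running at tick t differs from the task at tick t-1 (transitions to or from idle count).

context switches = 13

t=0: queue=[A,B,D] q_used=0 → run A
t=1: queue=[A,B,D] q_used=1 → run A
t=2: queue=[B,D,A] q_used=0 → run B
t=3: queue=[B,D,A,E] q_used=1 → run B
t=4: queue=[D,A,E,B] q_used=0 → run D
t=5: queue=[D,A,E,B] q_used=1 → run D
t=6: queue=[A,E,B,D,F] q_used=0 → run A
t=7: queue=[A,E,B,D,F] q_used=1 → run A
t=8: queue=[E,B,D,F] q_used=0 → run E
t=9: queue=[E,B,D,F] q_used=1 → run E
t=10: queue=[B,D,F,E] q_used=0 → run B
t=11: queue=[B,D,F,E] q_used=1 → run B
t=12: queue=[D,F,E,B] q_used=0 → run D
t=13: queue=[D,F,E,B] q_used=1 → run D
t=14: queue=[F,E,B] q_used=0 → run F
t=15: queue=[F,E,B] q_used=1 → run F
t=16: queue=[E,B,F] q_used=0 → run E
t=17: queue=[B,F] q_used=0 → run B
t=18: queue=[B,F] q_used=1 → run B
t=19: queue=[F,B] q_used=0 → run F
t=20: queue=[F,B] q_used=1 → run F
t=21: queue=[B,F] q_used=0 → run B
t=22: queue=[F] q_used=0 → run F
t=23: (idle)
t=24: (idle)
t=25: (idle)
t=26: (idle)
t=27: (idle)
t=28: (idle)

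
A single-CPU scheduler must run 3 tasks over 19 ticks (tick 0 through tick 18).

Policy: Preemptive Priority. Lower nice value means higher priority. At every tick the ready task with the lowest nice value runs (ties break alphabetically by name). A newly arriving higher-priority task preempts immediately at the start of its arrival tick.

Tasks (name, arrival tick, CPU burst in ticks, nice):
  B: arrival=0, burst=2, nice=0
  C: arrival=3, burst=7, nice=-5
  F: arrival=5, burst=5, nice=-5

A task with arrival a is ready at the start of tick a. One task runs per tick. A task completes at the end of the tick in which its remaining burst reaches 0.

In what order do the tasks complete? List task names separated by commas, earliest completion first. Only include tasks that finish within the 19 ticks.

t=0: ready={B} → run B
t=1: ready={B} → run B
t=2: (idle)
t=3: ready={C} → run C
t=4: ready={C} → run C
t=5: ready={C,F} → run C
t=6: ready={C,F} → run C
t=7: ready={C,F} → run C
t=8: ready={C,F} → run C
t=9: ready={C,F} → run C
t=10: ready={F} → run F
t=11: ready={F} → run F
t=12: ready={F} → run F
t=13: ready={F} → run F
t=14: ready={F} → run F
t=15: (idle)
t=16: (idle)
t=17: (idle)
t=18: (idle)

completion order = B, C, F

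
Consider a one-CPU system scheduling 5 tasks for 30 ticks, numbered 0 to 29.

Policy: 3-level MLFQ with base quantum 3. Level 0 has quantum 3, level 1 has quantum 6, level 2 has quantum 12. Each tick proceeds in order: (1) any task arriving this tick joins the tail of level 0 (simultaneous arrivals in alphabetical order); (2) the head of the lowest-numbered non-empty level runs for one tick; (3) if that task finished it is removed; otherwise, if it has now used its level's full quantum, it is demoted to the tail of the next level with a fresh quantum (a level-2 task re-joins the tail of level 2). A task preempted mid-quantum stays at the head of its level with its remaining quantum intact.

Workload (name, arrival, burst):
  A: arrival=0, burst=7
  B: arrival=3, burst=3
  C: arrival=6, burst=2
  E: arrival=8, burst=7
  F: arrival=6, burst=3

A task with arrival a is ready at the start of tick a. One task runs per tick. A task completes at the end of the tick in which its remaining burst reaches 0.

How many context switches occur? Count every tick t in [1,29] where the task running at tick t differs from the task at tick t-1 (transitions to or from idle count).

t=0: L0/L1/L2 = A/-/- → run A
t=1: L0/L1/L2 = A/-/- → run A
t=2: L0/L1/L2 = A/-/- → run A
t=3: L0/L1/L2 = B/A/- → run B
t=4: L0/L1/L2 = B/A/- → run B
t=5: L0/L1/L2 = B/A/- → run B
t=6: L0/L1/L2 = CF/A/- → run C
t=7: L0/L1/L2 = CF/A/- → run C
t=8: L0/L1/L2 = FE/A/- → run F
t=9: L0/L1/L2 = FE/A/- → run F
t=10: L0/L1/L2 = FE/A/- → run F
t=11: L0/L1/L2 = E/A/- → run E
t=12: L0/L1/L2 = E/A/- → run E
t=13: L0/L1/L2 = E/A/- → run E
t=14: L0/L1/L2 = -/AE/- → run A
t=15: L0/L1/L2 = -/AE/- → run A
t=16: L0/L1/L2 = -/AE/- → run A
t=17: L0/L1/L2 = -/AE/- → run A
t=18: L0/L1/L2 = -/E/- → run E
t=19: L0/L1/L2 = -/E/- → run E
t=20: L0/L1/L2 = -/E/- → run E
t=21: L0/L1/L2 = -/E/- → run E
t=22: (idle)
t=23: (idle)
t=24: (idle)
t=25: (idle)
t=26: (idle)
t=27: (idle)
t=28: (idle)
t=29: (idle)

context switches = 7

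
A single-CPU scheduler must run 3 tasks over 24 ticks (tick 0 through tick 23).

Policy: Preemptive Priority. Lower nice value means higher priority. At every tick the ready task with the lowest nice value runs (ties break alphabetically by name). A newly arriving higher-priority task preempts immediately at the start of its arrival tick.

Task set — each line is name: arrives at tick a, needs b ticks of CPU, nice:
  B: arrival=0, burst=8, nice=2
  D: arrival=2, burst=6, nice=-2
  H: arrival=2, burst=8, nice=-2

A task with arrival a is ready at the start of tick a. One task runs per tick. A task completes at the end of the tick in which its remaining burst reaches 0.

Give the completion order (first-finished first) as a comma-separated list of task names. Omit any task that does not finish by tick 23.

t=0: ready={B} → run B
t=1: ready={B} → run B
t=2: ready={B,D,H} → run D
t=3: ready={B,D,H} → run D
t=4: ready={B,D,H} → run D
t=5: ready={B,D,H} → run D
t=6: ready={B,D,H} → run D
t=7: ready={B,D,H} → run D
t=8: ready={B,H} → run H
t=9: ready={B,H} → run H
t=10: ready={B,H} → run H
t=11: ready={B,H} → run H
t=12: ready={B,H} → run H
t=13: ready={B,H} → run H
t=14: ready={B,H} → run H
t=15: ready={B,H} → run H
t=16: ready={B} → run B
t=17: ready={B} → run B
t=18: ready={B} → run B
t=19: ready={B} → run B
t=20: ready={B} → run B
t=21: ready={B} → run B
t=22: (idle)
t=23: (idle)

completion order = D, H, B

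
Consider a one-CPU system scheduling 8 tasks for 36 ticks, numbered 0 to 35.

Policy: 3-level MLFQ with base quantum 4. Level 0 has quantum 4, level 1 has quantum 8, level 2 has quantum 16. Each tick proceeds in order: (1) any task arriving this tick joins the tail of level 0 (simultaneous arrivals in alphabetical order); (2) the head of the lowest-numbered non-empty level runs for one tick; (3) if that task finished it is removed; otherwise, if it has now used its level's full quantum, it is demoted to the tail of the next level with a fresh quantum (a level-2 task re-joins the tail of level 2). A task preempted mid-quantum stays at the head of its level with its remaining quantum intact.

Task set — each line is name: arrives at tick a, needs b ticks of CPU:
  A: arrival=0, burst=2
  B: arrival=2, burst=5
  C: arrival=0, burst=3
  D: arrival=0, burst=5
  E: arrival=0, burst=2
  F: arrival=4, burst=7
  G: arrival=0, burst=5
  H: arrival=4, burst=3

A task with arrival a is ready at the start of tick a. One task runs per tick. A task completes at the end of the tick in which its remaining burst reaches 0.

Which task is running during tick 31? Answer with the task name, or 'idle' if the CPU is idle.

running at tick 31 = F

t=0: L0/L1/L2 = ACDEG/-/- → run A
t=1: L0/L1/L2 = ACDEG/-/- → run A
t=2: L0/L1/L2 = CDEGB/-/- → run C
t=3: L0/L1/L2 = CDEGB/-/- → run C
t=4: L0/L1/L2 = CDEGBFH/-/- → run C
t=5: L0/L1/L2 = DEGBFH/-/- → run D
t=6: L0/L1/L2 = DEGBFH/-/- → run D
t=7: L0/L1/L2 = DEGBFH/-/- → run D
t=8: L0/L1/L2 = DEGBFH/-/- → run D
t=9: L0/L1/L2 = EGBFH/D/- → run E
t=10: L0/L1/L2 = EGBFH/D/- → run E
t=11: L0/L1/L2 = GBFH/D/- → run G
t=12: L0/L1/L2 = GBFH/D/- → run G
t=13: L0/L1/L2 = GBFH/D/- → run G
t=14: L0/L1/L2 = GBFH/D/- → run G
t=15: L0/L1/L2 = BFH/DG/- → run B
t=16: L0/L1/L2 = BFH/DG/- → run B
t=17: L0/L1/L2 = BFH/DG/- → run B
t=18: L0/L1/L2 = BFH/DG/- → run B
t=19: L0/L1/L2 = FH/DGB/- → run F
t=20: L0/L1/L2 = FH/DGB/- → run F
t=21: L0/L1/L2 = FH/DGB/- → run F
t=22: L0/L1/L2 = FH/DGB/- → run F
t=23: L0/L1/L2 = H/DGBF/- → run H
t=24: L0/L1/L2 = H/DGBF/- → run H
t=25: L0/L1/L2 = H/DGBF/- → run H
t=26: L0/L1/L2 = -/DGBF/- → run D
t=27: L0/L1/L2 = -/GBF/- → run G
t=28: L0/L1/L2 = -/BF/- → run B
t=29: L0/L1/L2 = -/F/- → run F
t=30: L0/L1/L2 = -/F/- → run F
t=31: L0/L1/L2 = -/F/- → run F
t=32: (idle)
t=33: (idle)
t=34: (idle)
t=35: (idle)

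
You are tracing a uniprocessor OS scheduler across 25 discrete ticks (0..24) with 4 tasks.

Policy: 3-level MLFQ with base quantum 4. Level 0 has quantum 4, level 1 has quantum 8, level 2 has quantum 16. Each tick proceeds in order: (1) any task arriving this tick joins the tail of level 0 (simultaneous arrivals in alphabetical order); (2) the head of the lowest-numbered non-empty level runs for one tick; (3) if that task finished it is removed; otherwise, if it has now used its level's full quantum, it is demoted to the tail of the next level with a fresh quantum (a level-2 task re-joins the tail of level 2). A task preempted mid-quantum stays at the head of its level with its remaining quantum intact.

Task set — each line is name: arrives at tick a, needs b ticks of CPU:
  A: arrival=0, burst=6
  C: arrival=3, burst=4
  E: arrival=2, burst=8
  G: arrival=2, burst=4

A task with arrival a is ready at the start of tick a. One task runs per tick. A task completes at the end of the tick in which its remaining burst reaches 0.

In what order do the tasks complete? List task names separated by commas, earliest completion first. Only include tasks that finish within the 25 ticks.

completion order = G, C, A, E

t=0: L0/L1/L2 = A/-/- → run A
t=1: L0/L1/L2 = A/-/- → run A
t=2: L0/L1/L2 = AEG/-/- → run A
t=3: L0/L1/L2 = AEGC/-/- → run A
t=4: L0/L1/L2 = EGC/A/- → run E
t=5: L0/L1/L2 = EGC/A/- → run E
t=6: L0/L1/L2 = EGC/A/- → run E
t=7: L0/L1/L2 = EGC/A/- → run E
t=8: L0/L1/L2 = GC/AE/- → run G
t=9: L0/L1/L2 = GC/AE/- → run G
t=10: L0/L1/L2 = GC/AE/- → run G
t=11: L0/L1/L2 = GC/AE/- → run G
t=12: L0/L1/L2 = C/AE/- → run C
t=13: L0/L1/L2 = C/AE/- → run C
t=14: L0/L1/L2 = C/AE/- → run C
t=15: L0/L1/L2 = C/AE/- → run C
t=16: L0/L1/L2 = -/AE/- → run A
t=17: L0/L1/L2 = -/AE/- → run A
t=18: L0/L1/L2 = -/E/- → run E
t=19: L0/L1/L2 = -/E/- → run E
t=20: L0/L1/L2 = -/E/- → run E
t=21: L0/L1/L2 = -/E/- → run E
t=22: (idle)
t=23: (idle)
t=24: (idle)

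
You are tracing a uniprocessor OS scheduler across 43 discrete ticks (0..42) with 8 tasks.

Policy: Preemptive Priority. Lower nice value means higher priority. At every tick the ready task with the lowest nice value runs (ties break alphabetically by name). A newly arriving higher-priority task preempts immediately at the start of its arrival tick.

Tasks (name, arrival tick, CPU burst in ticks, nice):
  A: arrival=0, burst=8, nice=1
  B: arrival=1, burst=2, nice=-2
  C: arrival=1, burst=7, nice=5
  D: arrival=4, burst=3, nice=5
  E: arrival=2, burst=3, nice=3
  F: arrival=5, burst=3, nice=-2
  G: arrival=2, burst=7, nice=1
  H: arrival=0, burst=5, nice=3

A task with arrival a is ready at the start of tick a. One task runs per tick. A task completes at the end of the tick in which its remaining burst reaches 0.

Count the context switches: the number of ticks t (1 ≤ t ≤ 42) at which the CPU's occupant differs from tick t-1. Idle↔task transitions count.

t=0: ready={A,H} → run A
t=1: ready={A,B,C,H} → run B
t=2: ready={A,B,C,E,G,H} → run B
t=3: ready={A,C,E,G,H} → run A
t=4: ready={A,C,D,E,G,H} → run A
t=5: ready={A,C,D,E,F,G,H} → run F
t=6: ready={A,C,D,E,F,G,H} → run F
t=7: ready={A,C,D,E,F,G,H} → run F
t=8: ready={A,C,D,E,G,H} → run A
t=9: ready={A,C,D,E,G,H} → run A
t=10: ready={A,C,D,E,G,H} → run A
t=11: ready={A,C,D,E,G,H} → run A
t=12: ready={A,C,D,E,G,H} → run A
t=13: ready={C,D,E,G,H} → run G
t=14: ready={C,D,E,G,H} → run G
t=15: ready={C,D,E,G,H} → run G
t=16: ready={C,D,E,G,H} → run G
t=17: ready={C,D,E,G,H} → run G
t=18: ready={C,D,E,G,H} → run G
t=19: ready={C,D,E,G,H} → run G
t=20: ready={C,D,E,H} → run E
t=21: ready={C,D,E,H} → run E
t=22: ready={C,D,E,H} → run E
t=23: ready={C,D,H} → run H
t=24: ready={C,D,H} → run H
t=25: ready={C,D,H} → run H
t=26: ready={C,D,H} → run H
t=27: ready={C,D,H} → run H
t=28: ready={C,D} → run C
t=29: ready={C,D} → run C
t=30: ready={C,D} → run C
t=31: ready={C,D} → run C
t=32: ready={C,D} → run C
t=33: ready={C,D} → run C
t=34: ready={C,D} → run C
t=35: ready={D} → run D
t=36: ready={D} → run D
t=37: ready={D} → run D
t=38: (idle)
t=39: (idle)
t=40: (idle)
t=41: (idle)
t=42: (idle)

context switches = 10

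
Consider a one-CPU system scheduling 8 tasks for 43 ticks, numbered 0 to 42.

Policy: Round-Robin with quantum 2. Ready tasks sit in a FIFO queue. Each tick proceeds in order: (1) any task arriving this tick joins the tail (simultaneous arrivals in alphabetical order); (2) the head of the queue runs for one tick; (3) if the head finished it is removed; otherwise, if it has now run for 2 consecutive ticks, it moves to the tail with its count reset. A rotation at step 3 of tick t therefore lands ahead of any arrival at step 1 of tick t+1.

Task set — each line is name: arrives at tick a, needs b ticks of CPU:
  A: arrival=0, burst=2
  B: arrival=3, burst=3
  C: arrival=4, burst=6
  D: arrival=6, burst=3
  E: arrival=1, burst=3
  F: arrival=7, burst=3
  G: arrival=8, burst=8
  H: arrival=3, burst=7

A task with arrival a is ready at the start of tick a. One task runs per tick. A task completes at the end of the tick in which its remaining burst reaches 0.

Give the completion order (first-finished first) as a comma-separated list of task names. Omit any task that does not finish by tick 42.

completion order = A, E, B, D, F, C, H, G

t=0: queue=[A] q_used=0 → run A
t=1: queue=[A,E] q_used=1 → run A
t=2: queue=[E] q_used=0 → run E
t=3: queue=[E,B,H] q_used=1 → run E
t=4: queue=[B,H,E,C] q_used=0 → run B
t=5: queue=[B,H,E,C] q_used=1 → run B
t=6: queue=[H,E,C,B,D] q_used=0 → run H
t=7: queue=[H,E,C,B,D,F] q_used=1 → run H
t=8: queue=[E,C,B,D,F,H,G] q_used=0 → run E
t=9: queue=[C,B,D,F,H,G] q_used=0 → run C
t=10: queue=[C,B,D,F,H,G] q_used=1 → run C
t=11: queue=[B,D,F,H,G,C] q_used=0 → run B
t=12: queue=[D,F,H,G,C] q_used=0 → run D
t=13: queue=[D,F,H,G,C] q_used=1 → run D
t=14: queue=[F,H,G,C,D] q_used=0 → run F
t=15: queue=[F,H,G,C,D] q_used=1 → run F
t=16: queue=[H,G,C,D,F] q_used=0 → run H
t=17: queue=[H,G,C,D,F] q_used=1 → run H
t=18: queue=[G,C,D,F,H] q_used=0 → run G
t=19: queue=[G,C,D,F,H] q_used=1 → run G
t=20: queue=[C,D,F,H,G] q_used=0 → run C
t=21: queue=[C,D,F,H,G] q_used=1 → run C
t=22: queue=[D,F,H,G,C] q_used=0 → run D
t=23: queue=[F,H,G,C] q_used=0 → run F
t=24: queue=[H,G,C] q_used=0 → run H
t=25: queue=[H,G,C] q_used=1 → run H
t=26: queue=[G,C,H] q_used=0 → run G
t=27: queue=[G,C,H] q_used=1 → run G
t=28: queue=[C,H,G] q_used=0 → run C
t=29: queue=[C,H,G] q_used=1 → run C
t=30: queue=[H,G] q_used=0 → run H
t=31: queue=[G] q_used=0 → run G
t=32: queue=[G] q_used=1 → run G
t=33: queue=[G] q_used=0 → run G
t=34: queue=[G] q_used=1 → run G
t=35: (idle)
t=36: (idle)
t=37: (idle)
t=38: (idle)
t=39: (idle)
t=40: (idle)
t=41: (idle)
t=42: (idle)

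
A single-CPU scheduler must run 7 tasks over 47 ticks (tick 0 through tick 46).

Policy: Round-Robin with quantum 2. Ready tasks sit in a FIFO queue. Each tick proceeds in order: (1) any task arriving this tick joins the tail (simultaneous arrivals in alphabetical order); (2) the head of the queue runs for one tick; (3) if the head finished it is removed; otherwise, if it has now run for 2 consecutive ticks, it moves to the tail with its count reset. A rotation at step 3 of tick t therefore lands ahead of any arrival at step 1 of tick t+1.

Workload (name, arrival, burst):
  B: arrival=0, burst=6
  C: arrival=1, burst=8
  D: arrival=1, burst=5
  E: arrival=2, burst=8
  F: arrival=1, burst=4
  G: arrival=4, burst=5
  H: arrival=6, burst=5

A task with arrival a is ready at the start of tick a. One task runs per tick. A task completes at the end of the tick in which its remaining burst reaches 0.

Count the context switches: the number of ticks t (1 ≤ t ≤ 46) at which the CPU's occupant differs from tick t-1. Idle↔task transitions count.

t=0: queue=[B] q_used=0 → run B
t=1: queue=[B,C,D,F] q_used=1 → run B
t=2: queue=[C,D,F,B,E] q_used=0 → run C
t=3: queue=[C,D,F,B,E] q_used=1 → run C
t=4: queue=[D,F,B,E,C,G] q_used=0 → run D
t=5: queue=[D,F,B,E,C,G] q_used=1 → run D
t=6: queue=[F,B,E,C,G,D,H] q_used=0 → run F
t=7: queue=[F,B,E,C,G,D,H] q_used=1 → run F
t=8: queue=[B,E,C,G,D,H,F] q_used=0 → run B
t=9: queue=[B,E,C,G,D,H,F] q_used=1 → run B
t=10: queue=[E,C,G,D,H,F,B] q_used=0 → run E
t=11: queue=[E,C,G,D,H,F,B] q_used=1 → run E
t=12: queue=[C,G,D,H,F,B,E] q_used=0 → run C
t=13: queue=[C,G,D,H,F,B,E] q_used=1 → run C
t=14: queue=[G,D,H,F,B,E,C] q_used=0 → run G
t=15: queue=[G,D,H,F,B,E,C] q_used=1 → run G
t=16: queue=[D,H,F,B,E,C,G] q_used=0 → run D
t=17: queue=[D,H,F,B,E,C,G] q_used=1 → run D
t=18: queue=[H,F,B,E,C,G,D] q_used=0 → run H
t=19: queue=[H,F,B,E,C,G,D] q_used=1 → run H
t=20: queue=[F,B,E,C,G,D,H] q_used=0 → run F
t=21: queue=[F,B,E,C,G,D,H] q_used=1 → run F
t=22: queue=[B,E,C,G,D,H] q_used=0 → run B
t=23: queue=[B,E,C,G,D,H] q_used=1 → run B
t=24: queue=[E,C,G,D,H] q_used=0 → run E
t=25: queue=[E,C,G,D,H] q_used=1 → run E
t=26: queue=[C,G,D,H,E] q_used=0 → run C
t=27: queue=[C,G,D,H,E] q_used=1 → run C
t=28: queue=[G,D,H,E,C] q_used=0 → run G
t=29: queue=[G,D,H,E,C] q_used=1 → run G
t=30: queue=[D,H,E,C,G] q_used=0 → run D
t=31: queue=[H,E,C,G] q_used=0 → run H
t=32: queue=[H,E,C,G] q_used=1 → run H
t=33: queue=[E,C,G,H] q_used=0 → run E
t=34: queue=[E,C,G,H] q_used=1 → run E
t=35: queue=[C,G,H,E] q_used=0 → run C
t=36: queue=[C,G,H,E] q_used=1 → run C
t=37: queue=[G,H,E] q_used=0 → run G
t=38: queue=[H,E] q_used=0 → run H
t=39: queue=[E] q_used=0 → run E
t=40: queue=[E] q_used=1 → run E
t=41: (idle)
t=42: (idle)
t=43: (idle)
t=44: (idle)
t=45: (idle)
t=46: (idle)

context switches = 22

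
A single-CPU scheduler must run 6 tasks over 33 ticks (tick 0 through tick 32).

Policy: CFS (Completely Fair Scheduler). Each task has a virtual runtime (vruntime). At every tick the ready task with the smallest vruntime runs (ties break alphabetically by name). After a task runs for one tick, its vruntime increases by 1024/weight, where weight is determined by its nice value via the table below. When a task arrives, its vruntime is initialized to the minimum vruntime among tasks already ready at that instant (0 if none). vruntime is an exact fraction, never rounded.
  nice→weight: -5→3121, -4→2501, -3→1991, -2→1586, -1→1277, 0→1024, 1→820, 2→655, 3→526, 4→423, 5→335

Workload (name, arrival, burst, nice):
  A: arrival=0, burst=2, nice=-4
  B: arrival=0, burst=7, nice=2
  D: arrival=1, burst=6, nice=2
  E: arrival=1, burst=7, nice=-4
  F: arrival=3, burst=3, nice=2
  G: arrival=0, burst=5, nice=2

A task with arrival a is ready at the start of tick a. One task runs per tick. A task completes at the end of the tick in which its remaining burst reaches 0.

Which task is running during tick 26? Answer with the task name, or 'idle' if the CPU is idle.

running at tick 26 = G

t=0: vr[A=0 B=0 G=0] → run A
t=1: vr[A=1024/2501 B=0 D=0 E=0 G=0] → run B
t=2: vr[A=1024/2501 B=1024/655 D=0 E=0 G=0] → run D
t=3: vr[A=1024/2501 B=1024/655 D=1024/655 E=0 F=0 G=0] → run E
t=4: vr[A=1024/2501 B=1024/655 D=1024/655 E=1024/2501 F=0 G=0] → run F
t=5: vr[A=1024/2501 B=1024/655 D=1024/655 E=1024/2501 F=1024/655 G=0] → run G
t=6: vr[A=1024/2501 B=1024/655 D=1024/655 E=1024/2501 F=1024/655 G=1024/655] → run A
t=7: vr[B=1024/655 D=1024/655 E=1024/2501 F=1024/655 G=1024/655] → run E
t=8: vr[B=1024/655 D=1024/655 E=2048/2501 F=1024/655 G=1024/655] → run E
t=9: vr[B=1024/655 D=1024/655 E=3072/2501 F=1024/655 G=1024/655] → run E
t=10: vr[B=1024/655 D=1024/655 E=4096/2501 F=1024/655 G=1024/655] → run B
t=11: vr[B=2048/655 D=1024/655 E=4096/2501 F=1024/655 G=1024/655] → run D
t=12: vr[B=2048/655 D=2048/655 E=4096/2501 F=1024/655 G=1024/655] → run F
t=13: vr[B=2048/655 D=2048/655 E=4096/2501 F=2048/655 G=1024/655] → run G
t=14: vr[B=2048/655 D=2048/655 E=4096/2501 F=2048/655 G=2048/655] → run E
t=15: vr[B=2048/655 D=2048/655 E=5120/2501 F=2048/655 G=2048/655] → run E
t=16: vr[B=2048/655 D=2048/655 E=6144/2501 F=2048/655 G=2048/655] → run E
t=17: vr[B=2048/655 D=2048/655 F=2048/655 G=2048/655] → run B
t=18: vr[B=3072/655 D=2048/655 F=2048/655 G=2048/655] → run D
t=19: vr[B=3072/655 D=3072/655 F=2048/655 G=2048/655] → run F
t=20: vr[B=3072/655 D=3072/655 G=2048/655] → run G
t=21: vr[B=3072/655 D=3072/655 G=3072/655] → run B
t=22: vr[B=4096/655 D=3072/655 G=3072/655] → run D
t=23: vr[B=4096/655 D=4096/655 G=3072/655] → run G
t=24: vr[B=4096/655 D=4096/655 G=4096/655] → run B
t=25: vr[B=1024/131 D=4096/655 G=4096/655] → run D
t=26: vr[B=1024/131 D=1024/131 G=4096/655] → run G
t=27: vr[B=1024/131 D=1024/131] → run B
t=28: vr[B=6144/655 D=1024/131] → run D
t=29: vr[B=6144/655] → run B
t=30: (idle)
t=31: (idle)
t=32: (idle)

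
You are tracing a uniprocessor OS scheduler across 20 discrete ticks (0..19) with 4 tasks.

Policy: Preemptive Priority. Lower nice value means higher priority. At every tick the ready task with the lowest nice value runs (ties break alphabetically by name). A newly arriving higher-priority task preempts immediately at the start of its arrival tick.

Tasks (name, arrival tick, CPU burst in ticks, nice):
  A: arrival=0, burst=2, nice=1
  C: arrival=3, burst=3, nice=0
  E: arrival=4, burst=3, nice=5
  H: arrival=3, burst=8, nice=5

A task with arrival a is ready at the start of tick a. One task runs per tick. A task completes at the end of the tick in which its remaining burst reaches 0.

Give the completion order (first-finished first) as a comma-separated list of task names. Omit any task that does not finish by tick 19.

t=0: ready={A} → run A
t=1: ready={A} → run A
t=2: (idle)
t=3: ready={C,H} → run C
t=4: ready={C,E,H} → run C
t=5: ready={C,E,H} → run C
t=6: ready={E,H} → run E
t=7: ready={E,H} → run E
t=8: ready={E,H} → run E
t=9: ready={H} → run H
t=10: ready={H} → run H
t=11: ready={H} → run H
t=12: ready={H} → run H
t=13: ready={H} → run H
t=14: ready={H} → run H
t=15: ready={H} → run H
t=16: ready={H} → run H
t=17: (idle)
t=18: (idle)
t=19: (idle)

completion order = A, C, E, H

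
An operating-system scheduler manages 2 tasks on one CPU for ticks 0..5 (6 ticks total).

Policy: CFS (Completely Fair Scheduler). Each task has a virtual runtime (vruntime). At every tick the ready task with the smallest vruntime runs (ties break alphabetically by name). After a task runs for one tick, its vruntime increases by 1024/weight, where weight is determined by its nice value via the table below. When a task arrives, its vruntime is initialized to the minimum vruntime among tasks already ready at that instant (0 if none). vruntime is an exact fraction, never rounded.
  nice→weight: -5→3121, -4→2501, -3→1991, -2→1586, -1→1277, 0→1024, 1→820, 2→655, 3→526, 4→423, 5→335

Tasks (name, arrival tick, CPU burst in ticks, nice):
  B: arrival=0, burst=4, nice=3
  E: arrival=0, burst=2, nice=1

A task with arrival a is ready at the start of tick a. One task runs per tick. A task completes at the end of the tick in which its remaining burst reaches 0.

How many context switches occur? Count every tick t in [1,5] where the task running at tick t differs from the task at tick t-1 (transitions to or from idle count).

t=0: vr[B=0 E=0] → run B
t=1: vr[B=512/263 E=0] → run E
t=2: vr[B=512/263 E=256/205] → run E
t=3: vr[B=512/263] → run B
t=4: vr[B=1024/263] → run B
t=5: vr[B=1536/263] → run B

context switches = 2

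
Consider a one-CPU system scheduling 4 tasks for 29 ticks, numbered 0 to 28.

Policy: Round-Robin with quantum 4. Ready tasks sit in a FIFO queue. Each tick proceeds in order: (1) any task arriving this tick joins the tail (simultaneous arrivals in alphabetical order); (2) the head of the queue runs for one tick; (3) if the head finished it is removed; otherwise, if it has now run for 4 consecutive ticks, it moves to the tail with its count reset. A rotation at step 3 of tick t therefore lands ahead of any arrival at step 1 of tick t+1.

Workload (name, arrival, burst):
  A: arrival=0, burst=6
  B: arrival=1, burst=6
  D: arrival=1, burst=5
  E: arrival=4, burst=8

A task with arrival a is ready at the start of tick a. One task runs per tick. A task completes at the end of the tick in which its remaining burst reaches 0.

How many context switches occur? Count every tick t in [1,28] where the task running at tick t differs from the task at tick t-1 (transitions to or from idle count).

context switches = 8

t=0: queue=[A] q_used=0 → run A
t=1: queue=[A,B,D] q_used=1 → run A
t=2: queue=[A,B,D] q_used=2 → run A
t=3: queue=[A,B,D] q_used=3 → run A
t=4: queue=[B,D,A,E] q_used=0 → run B
t=5: queue=[B,D,A,E] q_used=1 → run B
t=6: queue=[B,D,A,E] q_used=2 → run B
t=7: queue=[B,D,A,E] q_used=3 → run B
t=8: queue=[D,A,E,B] q_used=0 → run D
t=9: queue=[D,A,E,B] q_used=1 → run D
t=10: queue=[D,A,E,B] q_used=2 → run D
t=11: queue=[D,A,E,B] q_used=3 → run D
t=12: queue=[A,E,B,D] q_used=0 → run A
t=13: queue=[A,E,B,D] q_used=1 → run A
t=14: queue=[E,B,D] q_used=0 → run E
t=15: queue=[E,B,D] q_used=1 → run E
t=16: queue=[E,B,D] q_used=2 → run E
t=17: queue=[E,B,D] q_used=3 → run E
t=18: queue=[B,D,E] q_used=0 → run B
t=19: queue=[B,D,E] q_used=1 → run B
t=20: queue=[D,E] q_used=0 → run D
t=21: queue=[E] q_used=0 → run E
t=22: queue=[E] q_used=1 → run E
t=23: queue=[E] q_used=2 → run E
t=24: queue=[E] q_used=3 → run E
t=25: (idle)
t=26: (idle)
t=27: (idle)
t=28: (idle)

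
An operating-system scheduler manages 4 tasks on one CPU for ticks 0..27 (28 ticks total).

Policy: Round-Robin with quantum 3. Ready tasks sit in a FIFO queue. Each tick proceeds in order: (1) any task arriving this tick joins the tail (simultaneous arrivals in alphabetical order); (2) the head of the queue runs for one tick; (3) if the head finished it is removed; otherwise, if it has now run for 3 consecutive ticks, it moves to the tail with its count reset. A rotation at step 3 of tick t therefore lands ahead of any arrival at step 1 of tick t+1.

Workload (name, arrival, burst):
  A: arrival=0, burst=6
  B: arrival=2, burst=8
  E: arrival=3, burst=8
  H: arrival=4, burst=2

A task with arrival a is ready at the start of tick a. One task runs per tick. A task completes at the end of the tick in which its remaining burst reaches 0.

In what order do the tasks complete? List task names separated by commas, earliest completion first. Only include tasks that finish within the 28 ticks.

t=0: queue=[A] q_used=0 → run A
t=1: queue=[A] q_used=1 → run A
t=2: queue=[A,B] q_used=2 → run A
t=3: queue=[B,A,E] q_used=0 → run B
t=4: queue=[B,A,E,H] q_used=1 → run B
t=5: queue=[B,A,E,H] q_used=2 → run B
t=6: queue=[A,E,H,B] q_used=0 → run A
t=7: queue=[A,E,H,B] q_used=1 → run A
t=8: queue=[A,E,H,B] q_used=2 → run A
t=9: queue=[E,H,B] q_used=0 → run E
t=10: queue=[E,H,B] q_used=1 → run E
t=11: queue=[E,H,B] q_used=2 → run E
t=12: queue=[H,B,E] q_used=0 → run H
t=13: queue=[H,B,E] q_used=1 → run H
t=14: queue=[B,E] q_used=0 → run B
t=15: queue=[B,E] q_used=1 → run B
t=16: queue=[B,E] q_used=2 → run B
t=17: queue=[E,B] q_used=0 → run E
t=18: queue=[E,B] q_used=1 → run E
t=19: queue=[E,B] q_used=2 → run E
t=20: queue=[B,E] q_used=0 → run B
t=21: queue=[B,E] q_used=1 → run B
t=22: queue=[E] q_used=0 → run E
t=23: queue=[E] q_used=1 → run E
t=24: (idle)
t=25: (idle)
t=26: (idle)
t=27: (idle)

completion order = A, H, B, E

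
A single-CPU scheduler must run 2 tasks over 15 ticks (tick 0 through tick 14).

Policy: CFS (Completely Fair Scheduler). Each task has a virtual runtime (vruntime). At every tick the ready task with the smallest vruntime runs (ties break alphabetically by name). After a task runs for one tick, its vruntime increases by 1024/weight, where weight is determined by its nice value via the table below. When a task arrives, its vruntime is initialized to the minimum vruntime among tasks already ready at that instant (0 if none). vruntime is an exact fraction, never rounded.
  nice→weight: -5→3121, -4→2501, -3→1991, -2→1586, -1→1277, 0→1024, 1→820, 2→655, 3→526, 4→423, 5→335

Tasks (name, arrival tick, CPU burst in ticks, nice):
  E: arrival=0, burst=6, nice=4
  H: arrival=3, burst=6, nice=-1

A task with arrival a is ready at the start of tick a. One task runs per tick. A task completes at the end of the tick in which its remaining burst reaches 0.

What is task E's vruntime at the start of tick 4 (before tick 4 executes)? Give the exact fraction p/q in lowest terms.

vruntime(E, start of tick 4) = 4096/423

t=0: vr[E=0] → run E
t=1: vr[E=1024/423] → run E
t=2: vr[E=2048/423] → run E
t=3: vr[E=1024/141 H=1024/141] → run E
t=4: vr[E=4096/423 H=1024/141] → run H
t=5: vr[E=4096/423 H=1452032/180057] → run H
t=6: vr[E=4096/423 H=1596416/180057] → run H
t=7: vr[E=4096/423 H=1740800/180057] → run H
t=8: vr[E=4096/423 H=1885184/180057] → run E
t=9: vr[E=5120/423 H=1885184/180057] → run H
t=10: vr[E=5120/423 H=2029568/180057] → run H
t=11: vr[E=5120/423] → run E
t=12: (idle)
t=13: (idle)
t=14: (idle)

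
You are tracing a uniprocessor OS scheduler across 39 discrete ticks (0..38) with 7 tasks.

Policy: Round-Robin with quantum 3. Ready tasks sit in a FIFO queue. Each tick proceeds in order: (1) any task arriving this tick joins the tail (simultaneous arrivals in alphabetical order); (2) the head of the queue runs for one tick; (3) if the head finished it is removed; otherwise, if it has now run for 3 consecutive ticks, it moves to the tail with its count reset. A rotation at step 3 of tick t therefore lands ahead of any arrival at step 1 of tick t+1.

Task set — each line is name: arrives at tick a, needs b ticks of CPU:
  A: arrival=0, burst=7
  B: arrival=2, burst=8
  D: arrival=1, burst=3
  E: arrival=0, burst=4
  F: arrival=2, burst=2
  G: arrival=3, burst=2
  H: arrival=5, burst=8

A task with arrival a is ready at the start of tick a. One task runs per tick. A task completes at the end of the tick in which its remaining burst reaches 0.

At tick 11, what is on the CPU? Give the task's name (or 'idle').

running at tick 11 = B

t=0: queue=[A,E] q_used=0 → run A
t=1: queue=[A,E,D] q_used=1 → run A
t=2: queue=[A,E,D,B,F] q_used=2 → run A
t=3: queue=[E,D,B,F,A,G] q_used=0 → run E
t=4: queue=[E,D,B,F,A,G] q_used=1 → run E
t=5: queue=[E,D,B,F,A,G,H] q_used=2 → run E
t=6: queue=[D,B,F,A,G,H,E] q_used=0 → run D
t=7: queue=[D,B,F,A,G,H,E] q_used=1 → run D
t=8: queue=[D,B,F,A,G,H,E] q_used=2 → run D
t=9: queue=[B,F,A,G,H,E] q_used=0 → run B
t=10: queue=[B,F,A,G,H,E] q_used=1 → run B
t=11: queue=[B,F,A,G,H,E] q_used=2 → run B
t=12: queue=[F,A,G,H,E,B] q_used=0 → run F
t=13: queue=[F,A,G,H,E,B] q_used=1 → run F
t=14: queue=[A,G,H,E,B] q_used=0 → run A
t=15: queue=[A,G,H,E,B] q_used=1 → run A
t=16: queue=[A,G,H,E,B] q_used=2 → run A
t=17: queue=[G,H,E,B,A] q_used=0 → run G
t=18: queue=[G,H,E,B,A] q_used=1 → run G
t=19: queue=[H,E,B,A] q_used=0 → run H
t=20: queue=[H,E,B,A] q_used=1 → run H
t=21: queue=[H,E,B,A] q_used=2 → run H
t=22: queue=[E,B,A,H] q_used=0 → run E
t=23: queue=[B,A,H] q_used=0 → run B
t=24: queue=[B,A,H] q_used=1 → run B
t=25: queue=[B,A,H] q_used=2 → run B
t=26: queue=[A,H,B] q_used=0 → run A
t=27: queue=[H,B] q_used=0 → run H
t=28: queue=[H,B] q_used=1 → run H
t=29: queue=[H,B] q_used=2 → run H
t=30: queue=[B,H] q_used=0 → run B
t=31: queue=[B,H] q_used=1 → run B
t=32: queue=[H] q_used=0 → run H
t=33: queue=[H] q_used=1 → run H
t=34: (idle)
t=35: (idle)
t=36: (idle)
t=37: (idle)
t=38: (idle)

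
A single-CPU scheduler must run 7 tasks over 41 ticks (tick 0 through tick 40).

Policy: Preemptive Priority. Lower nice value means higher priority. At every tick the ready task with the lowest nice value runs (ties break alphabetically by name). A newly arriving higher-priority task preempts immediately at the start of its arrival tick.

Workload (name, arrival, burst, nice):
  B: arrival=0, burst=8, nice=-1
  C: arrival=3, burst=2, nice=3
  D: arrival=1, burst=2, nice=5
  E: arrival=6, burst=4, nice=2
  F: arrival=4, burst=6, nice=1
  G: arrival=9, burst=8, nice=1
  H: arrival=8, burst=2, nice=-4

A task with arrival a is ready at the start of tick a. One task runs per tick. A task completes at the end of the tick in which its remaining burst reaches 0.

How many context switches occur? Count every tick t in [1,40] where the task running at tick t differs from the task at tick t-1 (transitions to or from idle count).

t=0: ready={B} → run B
t=1: ready={B,D} → run B
t=2: ready={B,D} → run B
t=3: ready={B,C,D} → run B
t=4: ready={B,C,D,F} → run B
t=5: ready={B,C,D,F} → run B
t=6: ready={B,C,D,E,F} → run B
t=7: ready={B,C,D,E,F} → run B
t=8: ready={C,D,E,F,H} → run H
t=9: ready={C,D,E,F,G,H} → run H
t=10: ready={C,D,E,F,G} → run F
t=11: ready={C,D,E,F,G} → run F
t=12: ready={C,D,E,F,G} → run F
t=13: ready={C,D,E,F,G} → run F
t=14: ready={C,D,E,F,G} → run F
t=15: ready={C,D,E,F,G} → run F
t=16: ready={C,D,E,G} → run G
t=17: ready={C,D,E,G} → run G
t=18: ready={C,D,E,G} → run G
t=19: ready={C,D,E,G} → run G
t=20: ready={C,D,E,G} → run G
t=21: ready={C,D,E,G} → run G
t=22: ready={C,D,E,G} → run G
t=23: ready={C,D,E,G} → run G
t=24: ready={C,D,E} → run E
t=25: ready={C,D,E} → run E
t=26: ready={C,D,E} → run E
t=27: ready={C,D,E} → run E
t=28: ready={C,D} → run C
t=29: ready={C,D} → run C
t=30: ready={D} → run D
t=31: ready={D} → run D
t=32: (idle)
t=33: (idle)
t=34: (idle)
t=35: (idle)
t=36: (idle)
t=37: (idle)
t=38: (idle)
t=39: (idle)
t=40: (idle)

context switches = 7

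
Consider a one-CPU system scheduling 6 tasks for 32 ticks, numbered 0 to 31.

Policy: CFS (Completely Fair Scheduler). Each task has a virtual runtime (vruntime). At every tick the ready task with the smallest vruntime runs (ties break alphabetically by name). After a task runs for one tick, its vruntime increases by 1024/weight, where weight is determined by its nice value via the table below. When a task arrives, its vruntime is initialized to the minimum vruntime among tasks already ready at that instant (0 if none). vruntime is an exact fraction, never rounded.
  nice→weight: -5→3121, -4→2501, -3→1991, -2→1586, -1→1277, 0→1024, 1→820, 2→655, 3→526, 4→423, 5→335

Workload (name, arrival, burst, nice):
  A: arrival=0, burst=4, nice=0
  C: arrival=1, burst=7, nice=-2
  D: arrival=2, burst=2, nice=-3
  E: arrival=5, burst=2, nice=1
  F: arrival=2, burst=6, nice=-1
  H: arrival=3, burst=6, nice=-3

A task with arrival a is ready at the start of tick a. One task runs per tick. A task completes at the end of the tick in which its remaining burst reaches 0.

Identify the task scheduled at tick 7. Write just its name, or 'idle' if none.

running at tick 7 = D

t=0: vr[A=0] → run A
t=1: vr[A=1 C=1] → run A
t=2: vr[A=2 C=1 D=1 F=1] → run C
t=3: vr[A=2 C=1305/793 D=1 F=1 H=1] → run D
t=4: vr[A=2 C=1305/793 D=3015/1991 F=1 H=1] → run F
t=5: vr[A=2 C=1305/793 D=3015/1991 E=1 F=2301/1277 H=1] → run E
t=6: vr[A=2 C=1305/793 D=3015/1991 E=461/205 F=2301/1277 H=1] → run H
t=7: vr[A=2 C=1305/793 D=3015/1991 E=461/205 F=2301/1277 H=3015/1991] → run D
t=8: vr[A=2 C=1305/793 E=461/205 F=2301/1277 H=3015/1991] → run H
t=9: vr[A=2 C=1305/793 E=461/205 F=2301/1277 H=4039/1991] → run C
t=10: vr[A=2 C=1817/793 E=461/205 F=2301/1277 H=4039/1991] → run F
t=11: vr[A=2 C=1817/793 E=461/205 F=3325/1277 H=4039/1991] → run A
t=12: vr[A=3 C=1817/793 E=461/205 F=3325/1277 H=4039/1991] → run H
t=13: vr[A=3 C=1817/793 E=461/205 F=3325/1277 H=5063/1991] → run E
t=14: vr[A=3 C=1817/793 F=3325/1277 H=5063/1991] → run C
t=15: vr[A=3 C=2329/793 F=3325/1277 H=5063/1991] → run H
t=16: vr[A=3 C=2329/793 F=3325/1277 H=6087/1991] → run F
t=17: vr[A=3 C=2329/793 F=4349/1277 H=6087/1991] → run C
t=18: vr[A=3 C=2841/793 F=4349/1277 H=6087/1991] → run A
t=19: vr[C=2841/793 F=4349/1277 H=6087/1991] → run H
t=20: vr[C=2841/793 F=4349/1277 H=7111/1991] → run F
t=21: vr[C=2841/793 F=5373/1277 H=7111/1991] → run H
t=22: vr[C=2841/793 F=5373/1277] → run C
t=23: vr[C=3353/793 F=5373/1277] → run F
t=24: vr[C=3353/793 F=6397/1277] → run C
t=25: vr[C=3865/793 F=6397/1277] → run C
t=26: vr[F=6397/1277] → run F
t=27: (idle)
t=28: (idle)
t=29: (idle)
t=30: (idle)
t=31: (idle)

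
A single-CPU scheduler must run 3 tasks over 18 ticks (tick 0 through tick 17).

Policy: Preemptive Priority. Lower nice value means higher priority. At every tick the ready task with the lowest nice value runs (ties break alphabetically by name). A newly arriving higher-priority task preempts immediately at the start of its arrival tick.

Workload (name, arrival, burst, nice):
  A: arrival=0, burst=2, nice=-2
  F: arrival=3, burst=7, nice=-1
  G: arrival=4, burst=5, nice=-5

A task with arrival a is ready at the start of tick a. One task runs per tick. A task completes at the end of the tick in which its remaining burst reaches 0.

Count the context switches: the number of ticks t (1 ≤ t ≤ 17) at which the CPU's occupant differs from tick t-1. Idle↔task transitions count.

t=0: ready={A} → run A
t=1: ready={A} → run A
t=2: (idle)
t=3: ready={F} → run F
t=4: ready={F,G} → run G
t=5: ready={F,G} → run G
t=6: ready={F,G} → run G
t=7: ready={F,G} → run G
t=8: ready={F,G} → run G
t=9: ready={F} → run F
t=10: ready={F} → run F
t=11: ready={F} → run F
t=12: ready={F} → run F
t=13: ready={F} → run F
t=14: ready={F} → run F
t=15: (idle)
t=16: (idle)
t=17: (idle)

context switches = 5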